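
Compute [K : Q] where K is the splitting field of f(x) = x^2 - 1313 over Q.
[K : Q] = 2

f(x) = x^2 - 1313 factors as (x - √1313)(x + √1313). The splitting field is K = Q(√1313). Since 1313 is squarefree and > 1, it is not a perfect square, so x^2 - 1313 is irreducible over Q and [Q(√1313) : Q] = 2. Hence [K : Q] = 2.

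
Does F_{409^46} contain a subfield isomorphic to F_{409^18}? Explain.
No: F_{409^18} is not a subfield of F_{409^46}

F_{p^m} embeds in F_{p^n} iff m | n. Here 18 ∤ 46 (since 46 = 2·18 + 10 with remainder 10 ≠ 0), so F_{409^18} is not a subfield of F_{409^46}. Equivalently: if it were, the tower law would give 18 = [F_{409^18}:F_409] dividing [F_{409^46}:F_409] = 46, contradiction.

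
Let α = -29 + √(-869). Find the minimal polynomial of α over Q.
m_α(x) = x^2 + 58x + 1710

From α + 29 = √(-869), squaring gives (α + 29)^2 = -869, i.e. α^2 + 58α + 841 = -869, so α^2 + 58α + 1710 = 0. The discriminant of x^2 + 58x + 1710 is (58)^2 - 4·(1710) = 3364 - 6840 = -3476, and 4·(-869) is not a perfect square in Q since -869 is squarefree and ≠ 1. Hence x^2 + 58x + 1710 is irreducible over Q and is the minimal polynomial of α.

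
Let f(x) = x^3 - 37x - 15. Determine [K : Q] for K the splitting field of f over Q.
[K : Q] = 6

By the rational root test, any rational root of the monic integer polynomial f(x) = x^3 - 37x - 15 must be an integer dividing the constant term -15, i.e. one of ±{1, 3, 5, 15}. Evaluating: f(1) = -51, f(-1) = 21, f(3) = -99, f(-3) = 69, f(5) = -75, f(-5) = 45, f(15) = 2805, f(-15) = -2835; none is 0, so f has no rational root and is therefore irreducible over Q (a cubic with no linear factor over a field is irreducible). For an irreducible cubic, the Galois group is A_3 or S_3 according as the discriminant disc(f) = -4a^3 - 27b^2 = -4·(-37)^3 - 27·(-15)^2 = 196537 is or is not a square in Q. Here disc(f) = 196537 is not a perfect square in Q, so the Galois group of f over Q is not contained in A_3 and must be all of S_3. The splitting field has degree |S_3| = 6 over Q, so [K : Q] = 6.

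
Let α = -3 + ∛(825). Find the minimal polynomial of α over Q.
m_α(x) = x^3 + 9x^2 + 27x - 798

Set β = α + 3 = ∛(825), so β^3 = 825. Then (α + 3)^3 - 825 = 0, i.e. α is a root of g(x) = (x + 3)^3 - 825 = x^3 + 9x^2 + 27x - 798. Since g(x) = h(x + 3) where h(x) = x^3 - 825, and h is irreducible over Q (because 825 is not a perfect cube, so h has no rational root, and a monic cubic with no rational root is irreducible), g is also irreducible (irreducibility is preserved under the substitution x → x + 3). Hence m_α(x) = x^3 + 9x^2 + 27x - 798.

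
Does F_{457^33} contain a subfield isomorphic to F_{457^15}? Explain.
No: F_{457^15} is not a subfield of F_{457^33}

F_{p^m} embeds in F_{p^n} iff m | n. Here 15 ∤ 33 (since 33 = 2·15 + 3 with remainder 3 ≠ 0), so F_{457^15} is not a subfield of F_{457^33}. Equivalently: if it were, the tower law would give 15 = [F_{457^15}:F_457] dividing [F_{457^33}:F_457] = 33, contradiction.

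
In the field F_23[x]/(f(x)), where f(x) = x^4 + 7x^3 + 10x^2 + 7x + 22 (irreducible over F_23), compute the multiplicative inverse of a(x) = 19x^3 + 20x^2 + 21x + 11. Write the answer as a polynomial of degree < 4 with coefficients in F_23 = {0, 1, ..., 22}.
a(x)^(-1) ≡ 14x^3 + 17x^2 + 9x + 22 (mod f(x))

Since f is irreducible over F_23, F_23[x]/(f) is a field and a(x) ≠ 0 has an inverse. Apply the extended Euclidean algorithm to f(x) and a(x) in F_23[x]: f(x) = (17x + 20)·a(x) + (12x^2 + 21x + 9);  a(x) = (15x + 8)·(12x^2 + 21x + 9) + (17x + 8);  (12x^2 + 21x + 9) = (21x + 13)·(17x + 8) + (20). The last nonzero remainder is the constant 20 = gcd(f, a) in F_23. Back-substituting through the division chain expresses 20 = s(x)·a(x) + t(x)·f(x) with s(x) ≡ 4x^3 + 18x^2 + 19x + 3 (mod f), so (4x^3 + 18x^2 + 19x + 3)·a(x) ≡ 20 (mod f). Multiplying by 20^(-1) ≡ 15 in F_23 gives a(x)^(-1) ≡ 15·(4x^3 + 18x^2 + 19x + 3) ≡ 14x^3 + 17x^2 + 9x + 22 (mod f). Check: (19x^3 + 20x^2 + 21x + 11)·(14x^3 + 17x^2 + 9x + 22) = 13x^6 + 5x^5 + 5x^3 + 11x^2 + 9x + 12 ≡ 1 (mod x^4 + 7x^3 + 10x^2 + 7x + 22).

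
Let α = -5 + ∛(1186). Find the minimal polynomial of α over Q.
m_α(x) = x^3 + 15x^2 + 75x - 1061

Set β = α + 5 = ∛(1186), so β^3 = 1186. Then (α + 5)^3 - 1186 = 0, i.e. α is a root of g(x) = (x + 5)^3 - 1186 = x^3 + 15x^2 + 75x - 1061. Since g(x) = h(x + 5) where h(x) = x^3 - 1186, and h is irreducible over Q (because 1186 is not a perfect cube, so h has no rational root, and a monic cubic with no rational root is irreducible), g is also irreducible (irreducibility is preserved under the substitution x → x + 5). Hence m_α(x) = x^3 + 15x^2 + 75x - 1061.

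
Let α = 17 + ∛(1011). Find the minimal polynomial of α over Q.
m_α(x) = x^3 - 51x^2 + 867x - 5924

Set β = α - 17 = ∛(1011), so β^3 = 1011. Then (α - 17)^3 - 1011 = 0, i.e. α is a root of g(x) = (x - 17)^3 - 1011 = x^3 - 51x^2 + 867x - 5924. Since g(x) = h(x - 17) where h(x) = x^3 - 1011, and h is irreducible over Q (because 1011 is not a perfect cube, so h has no rational root, and a monic cubic with no rational root is irreducible), g is also irreducible (irreducibility is preserved under the substitution x → x - 17). Hence m_α(x) = x^3 - 51x^2 + 867x - 5924.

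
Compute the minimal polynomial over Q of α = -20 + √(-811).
m_α(x) = x^2 + 40x + 1211

From α + 20 = √(-811), squaring gives (α + 20)^2 = -811, i.e. α^2 + 40α + 400 = -811, so α^2 + 40α + 1211 = 0. The discriminant of x^2 + 40x + 1211 is (40)^2 - 4·(1211) = 1600 - 4844 = -3244, and 4·(-811) is not a perfect square in Q since -811 is squarefree and ≠ 1. Hence x^2 + 40x + 1211 is irreducible over Q and is the minimal polynomial of α.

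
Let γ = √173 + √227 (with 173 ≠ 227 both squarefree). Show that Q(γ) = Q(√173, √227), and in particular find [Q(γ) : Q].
[Q(γ) : Q] = 4 (equivalently, Q(γ) = Q(√173, √227))

Obviously Q(γ) ⊆ Q(√173, √227), and [Q(√173, √227):Q] = 4 (since 173, 227 are distinct squarefree integers > 1 with 39271 not a perfect square). To show equality we compute the minimal polynomial of γ. From γ = √173 + √227: γ^2 = 173 + 2√(39271) + 227 = 400 + 2√(39271), so γ^2 - 400 = 2√(39271); squaring, (γ^2 - 400)^2 = 4·39271, i.e. γ^4 - 800γ^2 + 160000 - 157084 = 0, i.e. γ^4 - 800γ^2 + 2916 = 0. So γ is a root of x^4 - 800x^2 + 2916. This polynomial is irreducible over Q: it has no rational root (each ±√173 ± √227 is irrational), and any factorization into two quadratics over Q would force √(39271) ∈ Q (pairing opposite roots) or √173, √227 ∈ Q (other pairings), all impossible. Hence [Q(γ):Q] = 4 = [Q(√173, √227):Q], so Q(γ) = Q(√173, √227).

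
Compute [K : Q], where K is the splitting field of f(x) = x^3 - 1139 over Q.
[K : Q] = 6

The roots of x^3 - 1139 are ∛1139, ω∛1139, ω^2∛1139 where ω = e^(2πi/3) is a primitive cube root of unity, so K = Q(∛1139, ω). Now [Q(∛1139):Q] = 3 (since 1139 is not a perfect cube, x^3 - 1139 is irreducible) and [Q(ω):Q] = 2. Both 2 and 3 divide [K:Q], and [K:Q] ≤ 3·2 = 6, so [K:Q] = 6. (Equivalently: Q(∛1139) ⊂ R but ω ∉ R, so [K : Q(∛1139)] = 2.)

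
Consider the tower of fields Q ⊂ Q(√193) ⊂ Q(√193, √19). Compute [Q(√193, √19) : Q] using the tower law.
[Q(√193, √19) : Q] = 4

[Q(√193):Q] = 2 (min poly x^2 - 193, irreducible since 193 is squarefree > 1). For the top step, suppose √19 ∈ Q(√193), say √19 = c + d√193 with c, d ∈ Q. Squaring: 19 = c^2 + 193d^2 + 2cd√193. Since √193 ∉ Q this forces 2cd = 0. If d = 0 then √19 = c ∈ Q, contradicting 19 squarefree > 1. If c = 0 then 19 = 193d^2, so 193·19 = (193d)^2 is a perfect square in Q — but 193·19 = 3667 is not a perfect square (since 193 and 19 are distinct squarefree integers). Contradiction. Hence √19 ∉ Q(√193), so x^2 - 19 stays irreducible over Q(√193) and [Q(√193, √19) : Q(√193)] = 2. By the tower law, [Q(√193, √19) : Q] = 2 · 2 = 4.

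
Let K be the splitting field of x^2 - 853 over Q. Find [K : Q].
[K : Q] = 2

f(x) = x^2 - 853 factors as (x - √853)(x + √853). The splitting field is K = Q(√853). Since 853 is squarefree and > 1, it is not a perfect square, so x^2 - 853 is irreducible over Q and [Q(√853) : Q] = 2. Hence [K : Q] = 2.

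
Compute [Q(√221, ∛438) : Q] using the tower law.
[Q(√221, ∛438) : Q] = 6

Let L = Q(√221, ∛438). Since Q(√221) ⊂ L and [Q(√221):Q] = 2, the tower law gives 2 | [L:Q]. Likewise Q(∛438) ⊂ L with [Q(∛438):Q] = 3 (because 438 is not a perfect cube), so 3 | [L:Q]. As gcd(2,3) = 1, [L:Q] is divisible by 6. Conversely L is generated over Q by √221 and ∛438, so [L:Q] ≤ 2·3 = 6. Therefore [Q(√221, ∛438) : Q] = 6.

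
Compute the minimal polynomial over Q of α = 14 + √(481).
m_α(x) = x^2 - 28x - 285

From α - 14 = √(481), squaring gives (α - 14)^2 = 481, i.e. α^2 - 28α + 196 = 481, so α^2 - 28α - 285 = 0. The discriminant of x^2 - 28x - 285 is (-28)^2 - 4·(-285) = 784 + 1140 = 1924, and 4·(481) is not a perfect square in Q since 481 is squarefree and ≠ 1. Hence x^2 - 28x - 285 is irreducible over Q and is the minimal polynomial of α.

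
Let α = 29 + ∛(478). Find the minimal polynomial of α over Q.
m_α(x) = x^3 - 87x^2 + 2523x - 24867

Set β = α - 29 = ∛(478), so β^3 = 478. Then (α - 29)^3 - 478 = 0, i.e. α is a root of g(x) = (x - 29)^3 - 478 = x^3 - 87x^2 + 2523x - 24867. Since g(x) = h(x - 29) where h(x) = x^3 - 478, and h is irreducible over Q (because 478 is not a perfect cube, so h has no rational root, and a monic cubic with no rational root is irreducible), g is also irreducible (irreducibility is preserved under the substitution x → x - 29). Hence m_α(x) = x^3 - 87x^2 + 2523x - 24867.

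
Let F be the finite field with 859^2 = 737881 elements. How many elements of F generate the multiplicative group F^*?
There are φ(737880) = 161280 primitive elements

F_q^* is cyclic of order q - 1 = 737880. A cyclic group of order m has exactly φ(m) generators. Here m = 737880 = 2^3 · 3 · 5 · 11 · 13 · 43, so the number of primitive elements is φ(737880) = 161280.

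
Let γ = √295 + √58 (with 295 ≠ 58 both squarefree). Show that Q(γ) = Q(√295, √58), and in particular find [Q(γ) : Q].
[Q(γ) : Q] = 4 (equivalently, Q(γ) = Q(√295, √58))

Obviously Q(γ) ⊆ Q(√295, √58), and [Q(√295, √58):Q] = 4 (since 295, 58 are distinct squarefree integers > 1 with 17110 not a perfect square). To show equality we compute the minimal polynomial of γ. From γ = √295 + √58: γ^2 = 295 + 2√(17110) + 58 = 353 + 2√(17110), so γ^2 - 353 = 2√(17110); squaring, (γ^2 - 353)^2 = 4·17110, i.e. γ^4 - 706γ^2 + 124609 - 68440 = 0, i.e. γ^4 - 706γ^2 + 56169 = 0. So γ is a root of x^4 - 706x^2 + 56169. This polynomial is irreducible over Q: it has no rational root (each ±√295 ± √58 is irrational), and any factorization into two quadratics over Q would force √(17110) ∈ Q (pairing opposite roots) or √295, √58 ∈ Q (other pairings), all impossible. Hence [Q(γ):Q] = 4 = [Q(√295, √58):Q], so Q(γ) = Q(√295, √58).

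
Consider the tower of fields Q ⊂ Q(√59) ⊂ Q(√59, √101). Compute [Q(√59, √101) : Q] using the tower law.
[Q(√59, √101) : Q] = 4

[Q(√59):Q] = 2 (min poly x^2 - 59, irreducible since 59 is squarefree > 1). For the top step, suppose √101 ∈ Q(√59), say √101 = c + d√59 with c, d ∈ Q. Squaring: 101 = c^2 + 59d^2 + 2cd√59. Since √59 ∉ Q this forces 2cd = 0. If d = 0 then √101 = c ∈ Q, contradicting 101 squarefree > 1. If c = 0 then 101 = 59d^2, so 59·101 = (59d)^2 is a perfect square in Q — but 59·101 = 5959 is not a perfect square (since 59 and 101 are distinct squarefree integers). Contradiction. Hence √101 ∉ Q(√59), so x^2 - 101 stays irreducible over Q(√59) and [Q(√59, √101) : Q(√59)] = 2. By the tower law, [Q(√59, √101) : Q] = 2 · 2 = 4.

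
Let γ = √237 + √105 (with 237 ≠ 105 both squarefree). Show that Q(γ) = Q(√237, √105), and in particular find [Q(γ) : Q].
[Q(γ) : Q] = 4 (equivalently, Q(γ) = Q(√237, √105))

Obviously Q(γ) ⊆ Q(√237, √105), and [Q(√237, √105):Q] = 4 (since 237, 105 are distinct squarefree integers > 1 with 24885 not a perfect square). To show equality we compute the minimal polynomial of γ. From γ = √237 + √105: γ^2 = 237 + 2√(24885) + 105 = 342 + 2√(24885), so γ^2 - 342 = 2√(24885); squaring, (γ^2 - 342)^2 = 4·24885, i.e. γ^4 - 684γ^2 + 116964 - 99540 = 0, i.e. γ^4 - 684γ^2 + 17424 = 0. So γ is a root of x^4 - 684x^2 + 17424. This polynomial is irreducible over Q: it has no rational root (each ±√237 ± √105 is irrational), and any factorization into two quadratics over Q would force √(24885) ∈ Q (pairing opposite roots) or √237, √105 ∈ Q (other pairings), all impossible. Hence [Q(γ):Q] = 4 = [Q(√237, √105):Q], so Q(γ) = Q(√237, √105).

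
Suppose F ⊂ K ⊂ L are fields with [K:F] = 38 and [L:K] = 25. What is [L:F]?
[L:F] = 950

The tower law says that for any tower of field extensions F ⊂ K ⊂ L with finite degrees, [L:F] = [L:K] · [K:F]. Here this gives [L:F] = 25 · 38 = 950.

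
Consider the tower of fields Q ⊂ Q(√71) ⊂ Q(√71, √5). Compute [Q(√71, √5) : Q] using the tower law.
[Q(√71, √5) : Q] = 4

[Q(√71):Q] = 2 (min poly x^2 - 71, irreducible since 71 is squarefree > 1). For the top step, suppose √5 ∈ Q(√71), say √5 = c + d√71 with c, d ∈ Q. Squaring: 5 = c^2 + 71d^2 + 2cd√71. Since √71 ∉ Q this forces 2cd = 0. If d = 0 then √5 = c ∈ Q, contradicting 5 squarefree > 1. If c = 0 then 5 = 71d^2, so 71·5 = (71d)^2 is a perfect square in Q — but 71·5 = 355 is not a perfect square (since 71 and 5 are distinct squarefree integers). Contradiction. Hence √5 ∉ Q(√71), so x^2 - 5 stays irreducible over Q(√71) and [Q(√71, √5) : Q(√71)] = 2. By the tower law, [Q(√71, √5) : Q] = 2 · 2 = 4.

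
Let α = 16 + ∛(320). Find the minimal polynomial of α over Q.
m_α(x) = x^3 - 48x^2 + 768x - 4416

Set β = α - 16 = ∛(320), so β^3 = 320. Then (α - 16)^3 - 320 = 0, i.e. α is a root of g(x) = (x - 16)^3 - 320 = x^3 - 48x^2 + 768x - 4416. Since g(x) = h(x - 16) where h(x) = x^3 - 320, and h is irreducible over Q (because 320 is not a perfect cube, so h has no rational root, and a monic cubic with no rational root is irreducible), g is also irreducible (irreducibility is preserved under the substitution x → x - 16). Hence m_α(x) = x^3 - 48x^2 + 768x - 4416.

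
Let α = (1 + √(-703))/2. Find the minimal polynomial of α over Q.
m_α(x) = x^2 - x + 176

From 2α - 1 = √(-703), squaring gives (2α - 1)^2 = -703, i.e. 4α^2 - 4α + 1 = -703, so α^2 - α + (1 + 703)/4 = 0. Since -703 ≡ 1 (mod 4), (1 + 703)/4 = 176 ∈ Z. The polynomial x^2 - x + 176 has discriminant 1 - 4·(176) = -703, which is not a perfect square in Q (d = -703 is squarefree and ≠ 1), so x^2 - x + 176 is irreducible over Q. It is the minimal polynomial of α.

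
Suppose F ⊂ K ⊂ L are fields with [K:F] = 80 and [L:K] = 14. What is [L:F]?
[L:F] = 1120

The tower law says that for any tower of field extensions F ⊂ K ⊂ L with finite degrees, [L:F] = [L:K] · [K:F]. Here this gives [L:F] = 14 · 80 = 1120.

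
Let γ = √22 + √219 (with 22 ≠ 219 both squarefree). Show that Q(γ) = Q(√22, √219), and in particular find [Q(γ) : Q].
[Q(γ) : Q] = 4 (equivalently, Q(γ) = Q(√22, √219))

Obviously Q(γ) ⊆ Q(√22, √219), and [Q(√22, √219):Q] = 4 (since 22, 219 are distinct squarefree integers > 1 with 4818 not a perfect square). To show equality we compute the minimal polynomial of γ. From γ = √22 + √219: γ^2 = 22 + 2√(4818) + 219 = 241 + 2√(4818), so γ^2 - 241 = 2√(4818); squaring, (γ^2 - 241)^2 = 4·4818, i.e. γ^4 - 482γ^2 + 58081 - 19272 = 0, i.e. γ^4 - 482γ^2 + 38809 = 0. So γ is a root of x^4 - 482x^2 + 38809. This polynomial is irreducible over Q: it has no rational root (each ±√22 ± √219 is irrational), and any factorization into two quadratics over Q would force √(4818) ∈ Q (pairing opposite roots) or √22, √219 ∈ Q (other pairings), all impossible. Hence [Q(γ):Q] = 4 = [Q(√22, √219):Q], so Q(γ) = Q(√22, √219).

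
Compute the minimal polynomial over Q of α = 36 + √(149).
m_α(x) = x^2 - 72x + 1147

From α - 36 = √(149), squaring gives (α - 36)^2 = 149, i.e. α^2 - 72α + 1296 = 149, so α^2 - 72α + 1147 = 0. The discriminant of x^2 - 72x + 1147 is (-72)^2 - 4·(1147) = 5184 - 4588 = 596, and 4·(149) is not a perfect square in Q since 149 is squarefree and ≠ 1. Hence x^2 - 72x + 1147 is irreducible over Q and is the minimal polynomial of α.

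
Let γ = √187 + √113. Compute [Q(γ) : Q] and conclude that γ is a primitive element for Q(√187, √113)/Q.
[Q(γ) : Q] = 4 (equivalently, Q(γ) = Q(√187, √113))

Obviously Q(γ) ⊆ Q(√187, √113), and [Q(√187, √113):Q] = 4 (since 187, 113 are distinct squarefree integers > 1 with 21131 not a perfect square). To show equality we compute the minimal polynomial of γ. From γ = √187 + √113: γ^2 = 187 + 2√(21131) + 113 = 300 + 2√(21131), so γ^2 - 300 = 2√(21131); squaring, (γ^2 - 300)^2 = 4·21131, i.e. γ^4 - 600γ^2 + 90000 - 84524 = 0, i.e. γ^4 - 600γ^2 + 5476 = 0. So γ is a root of x^4 - 600x^2 + 5476. This polynomial is irreducible over Q: it has no rational root (each ±√187 ± √113 is irrational), and any factorization into two quadratics over Q would force √(21131) ∈ Q (pairing opposite roots) or √187, √113 ∈ Q (other pairings), all impossible. Hence [Q(γ):Q] = 4 = [Q(√187, √113):Q], so Q(γ) = Q(√187, √113).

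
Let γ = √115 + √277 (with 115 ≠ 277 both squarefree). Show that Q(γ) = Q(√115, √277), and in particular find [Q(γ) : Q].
[Q(γ) : Q] = 4 (equivalently, Q(γ) = Q(√115, √277))

Obviously Q(γ) ⊆ Q(√115, √277), and [Q(√115, √277):Q] = 4 (since 115, 277 are distinct squarefree integers > 1 with 31855 not a perfect square). To show equality we compute the minimal polynomial of γ. From γ = √115 + √277: γ^2 = 115 + 2√(31855) + 277 = 392 + 2√(31855), so γ^2 - 392 = 2√(31855); squaring, (γ^2 - 392)^2 = 4·31855, i.e. γ^4 - 784γ^2 + 153664 - 127420 = 0, i.e. γ^4 - 784γ^2 + 26244 = 0. So γ is a root of x^4 - 784x^2 + 26244. This polynomial is irreducible over Q: it has no rational root (each ±√115 ± √277 is irrational), and any factorization into two quadratics over Q would force √(31855) ∈ Q (pairing opposite roots) or √115, √277 ∈ Q (other pairings), all impossible. Hence [Q(γ):Q] = 4 = [Q(√115, √277):Q], so Q(γ) = Q(√115, √277).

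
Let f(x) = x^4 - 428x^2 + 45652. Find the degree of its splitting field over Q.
[K : Q] = 4

Solving the quadratic in x^2: x^2 = (428 ± √(428^2 - 4·45652))/2 = (428 ± √576)/2 = (428 ± 24)/2, giving x^2 = 226 or x^2 = 202. So f(x) = (x^2 - 226)(x^2 - 202) and the roots of f are ±√226, ±√202. Hence the splitting field is K = Q(√226, √202). Since 226 and 202 are distinct squarefree integers > 1, their product 45652 is not a perfect square, so √202 ∉ Q(√226). By the tower law [K:Q] = [Q(√226,√202):Q(√226)] · [Q(√226):Q] = 2 · 2 = 4.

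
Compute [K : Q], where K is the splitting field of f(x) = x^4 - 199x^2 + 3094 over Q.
[K : Q] = 4

Solving the quadratic in x^2: x^2 = (199 ± √(199^2 - 4·3094))/2 = (199 ± √27225)/2 = (199 ± 165)/2, giving x^2 = 17 or x^2 = 182. So f(x) = (x^2 - 17)(x^2 - 182) and the roots of f are ±√17, ±√182. Hence the splitting field is K = Q(√17, √182). Since 17 and 182 are distinct squarefree integers > 1, their product 3094 is not a perfect square, so √182 ∉ Q(√17). By the tower law [K:Q] = [Q(√17,√182):Q(√17)] · [Q(√17):Q] = 2 · 2 = 4.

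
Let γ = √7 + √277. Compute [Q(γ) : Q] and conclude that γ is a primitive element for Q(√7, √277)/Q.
[Q(γ) : Q] = 4 (equivalently, Q(γ) = Q(√7, √277))

Obviously Q(γ) ⊆ Q(√7, √277), and [Q(√7, √277):Q] = 4 (since 7, 277 are distinct squarefree integers > 1 with 1939 not a perfect square). To show equality we compute the minimal polynomial of γ. From γ = √7 + √277: γ^2 = 7 + 2√(1939) + 277 = 284 + 2√(1939), so γ^2 - 284 = 2√(1939); squaring, (γ^2 - 284)^2 = 4·1939, i.e. γ^4 - 568γ^2 + 80656 - 7756 = 0, i.e. γ^4 - 568γ^2 + 72900 = 0. So γ is a root of x^4 - 568x^2 + 72900. This polynomial is irreducible over Q: it has no rational root (each ±√7 ± √277 is irrational), and any factorization into two quadratics over Q would force √(1939) ∈ Q (pairing opposite roots) or √7, √277 ∈ Q (other pairings), all impossible. Hence [Q(γ):Q] = 4 = [Q(√7, √277):Q], so Q(γ) = Q(√7, √277).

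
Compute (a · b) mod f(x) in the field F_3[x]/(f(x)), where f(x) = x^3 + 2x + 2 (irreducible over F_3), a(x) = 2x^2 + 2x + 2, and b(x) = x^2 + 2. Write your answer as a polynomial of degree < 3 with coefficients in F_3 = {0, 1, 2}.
a · b ≡ 2x^2 + 2x (mod f(x))

Multiply in F_3[x]: a(x)·b(x) = (2x^2 + 2x + 2)·(x^2 + 2) = 2x^4 + 2x^3 + x + 1. This has degree ≥ 3, so divide by f(x) over F_3: 2x^4 + 2x^3 + x + 1 = (2x + 2)·(x^3 + 2x + 2) + (2x^2 + 2x). Hence a·b ≡ 2x^2 + 2x (mod f). (F_3[x]/(f) is a field with 3^3 = 27 elements since f is irreducible of degree 3.)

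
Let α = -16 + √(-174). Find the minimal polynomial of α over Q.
m_α(x) = x^2 + 32x + 430

From α + 16 = √(-174), squaring gives (α + 16)^2 = -174, i.e. α^2 + 32α + 256 = -174, so α^2 + 32α + 430 = 0. The discriminant of x^2 + 32x + 430 is (32)^2 - 4·(430) = 1024 - 1720 = -696, and 4·(-174) is not a perfect square in Q since -174 is squarefree and ≠ 1. Hence x^2 + 32x + 430 is irreducible over Q and is the minimal polynomial of α.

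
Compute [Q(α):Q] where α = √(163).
[Q(α):Q] = 2

[Q(α):Q] equals the degree of the minimal polynomial of α. Here α^2 = 163 and x^2 - 163 is irreducible (d = 163 is squarefree, ≠ 1, hence not a square), so deg(m_α) = 2. Thus [Q(α):Q] = 2.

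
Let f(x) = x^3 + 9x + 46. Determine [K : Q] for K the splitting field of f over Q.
[K : Q] = 6

By the rational root test, any rational root of the monic integer polynomial f(x) = x^3 + 9x + 46 must be an integer dividing the constant term 46, i.e. one of ±{1, 2, 23, 46}. Evaluating: f(1) = 56, f(-1) = 36, f(2) = 72, f(-2) = 20, f(23) = 12420, f(-23) = -12328, f(46) = 97796, f(-46) = -97704; none is 0, so f has no rational root and is therefore irreducible over Q (a cubic with no linear factor over a field is irreducible). For an irreducible cubic, the Galois group is A_3 or S_3 according as the discriminant disc(f) = -4a^3 - 27b^2 = -4·(9)^3 - 27·(46)^2 = -60048 is or is not a square in Q. Here disc(f) = -60048 is not a perfect square in Q, so the Galois group of f over Q is not contained in A_3 and must be all of S_3. The splitting field has degree |S_3| = 6 over Q, so [K : Q] = 6.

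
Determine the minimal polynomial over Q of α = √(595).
m_α(x) = x^2 - 595

α satisfies α^2 - 595 = 0, so x^2 - 595 annihilates α. Since d = 595 is squarefree and ≠ 1, it is not a perfect square in Q, so x^2 - 595 has no rational root and is therefore irreducible over Q (a degree-2 polynomial over a field is irreducible iff it has no root). Hence m_α(x) = x^2 - 595.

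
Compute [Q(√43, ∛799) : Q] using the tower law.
[Q(√43, ∛799) : Q] = 6

Let L = Q(√43, ∛799). Since Q(√43) ⊂ L and [Q(√43):Q] = 2, the tower law gives 2 | [L:Q]. Likewise Q(∛799) ⊂ L with [Q(∛799):Q] = 3 (because 799 is not a perfect cube), so 3 | [L:Q]. As gcd(2,3) = 1, [L:Q] is divisible by 6. Conversely L is generated over Q by √43 and ∛799, so [L:Q] ≤ 2·3 = 6. Therefore [Q(√43, ∛799) : Q] = 6.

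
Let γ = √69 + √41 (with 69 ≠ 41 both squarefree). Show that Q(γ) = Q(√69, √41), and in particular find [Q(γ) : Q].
[Q(γ) : Q] = 4 (equivalently, Q(γ) = Q(√69, √41))

Obviously Q(γ) ⊆ Q(√69, √41), and [Q(√69, √41):Q] = 4 (since 69, 41 are distinct squarefree integers > 1 with 2829 not a perfect square). To show equality we compute the minimal polynomial of γ. From γ = √69 + √41: γ^2 = 69 + 2√(2829) + 41 = 110 + 2√(2829), so γ^2 - 110 = 2√(2829); squaring, (γ^2 - 110)^2 = 4·2829, i.e. γ^4 - 220γ^2 + 12100 - 11316 = 0, i.e. γ^4 - 220γ^2 + 784 = 0. So γ is a root of x^4 - 220x^2 + 784. This polynomial is irreducible over Q: it has no rational root (each ±√69 ± √41 is irrational), and any factorization into two quadratics over Q would force √(2829) ∈ Q (pairing opposite roots) or √69, √41 ∈ Q (other pairings), all impossible. Hence [Q(γ):Q] = 4 = [Q(√69, √41):Q], so Q(γ) = Q(√69, √41).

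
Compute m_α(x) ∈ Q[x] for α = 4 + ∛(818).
m_α(x) = x^3 - 12x^2 + 48x - 882

Set β = α - 4 = ∛(818), so β^3 = 818. Then (α - 4)^3 - 818 = 0, i.e. α is a root of g(x) = (x - 4)^3 - 818 = x^3 - 12x^2 + 48x - 882. Since g(x) = h(x - 4) where h(x) = x^3 - 818, and h is irreducible over Q (because 818 is not a perfect cube, so h has no rational root, and a monic cubic with no rational root is irreducible), g is also irreducible (irreducibility is preserved under the substitution x → x - 4). Hence m_α(x) = x^3 - 12x^2 + 48x - 882.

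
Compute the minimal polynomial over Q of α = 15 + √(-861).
m_α(x) = x^2 - 30x + 1086

From α - 15 = √(-861), squaring gives (α - 15)^2 = -861, i.e. α^2 - 30α + 225 = -861, so α^2 - 30α + 1086 = 0. The discriminant of x^2 - 30x + 1086 is (-30)^2 - 4·(1086) = 900 - 4344 = -3444, and 4·(-861) is not a perfect square in Q since -861 is squarefree and ≠ 1. Hence x^2 - 30x + 1086 is irreducible over Q and is the minimal polynomial of α.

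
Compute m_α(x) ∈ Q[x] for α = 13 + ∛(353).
m_α(x) = x^3 - 39x^2 + 507x - 2550

Set β = α - 13 = ∛(353), so β^3 = 353. Then (α - 13)^3 - 353 = 0, i.e. α is a root of g(x) = (x - 13)^3 - 353 = x^3 - 39x^2 + 507x - 2550. Since g(x) = h(x - 13) where h(x) = x^3 - 353, and h is irreducible over Q (because 353 is not a perfect cube, so h has no rational root, and a monic cubic with no rational root is irreducible), g is also irreducible (irreducibility is preserved under the substitution x → x - 13). Hence m_α(x) = x^3 - 39x^2 + 507x - 2550.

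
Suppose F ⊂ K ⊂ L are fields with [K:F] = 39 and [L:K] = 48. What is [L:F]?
[L:F] = 1872

The tower law says that for any tower of field extensions F ⊂ K ⊂ L with finite degrees, [L:F] = [L:K] · [K:F]. Here this gives [L:F] = 48 · 39 = 1872.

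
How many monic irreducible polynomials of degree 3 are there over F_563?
There are 59484328 monic irreducible polynomials of degree 3 over F_563

Each element of F_{563^3} that lies in no proper subfield is a root of exactly one monic irreducible of degree 3 over F_563, and each such polynomial has 3 distinct roots in F_{563^3}. By Möbius inversion the count is N_563(3) = (1/3) Σ_{d|3} μ(3/d) · 563^d = (1/3)(μ(3)·563^1 + μ(1)·563^3) = 178452984/3 = 59484328.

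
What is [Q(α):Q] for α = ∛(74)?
[Q(α):Q] = 3

The minimal polynomial of α is x^3 - 74, irreducible over Q since 74 is not a perfect cube (so x^3 - 74 has no rational root). Hence [Q(α):Q] = deg(m_α) = 3.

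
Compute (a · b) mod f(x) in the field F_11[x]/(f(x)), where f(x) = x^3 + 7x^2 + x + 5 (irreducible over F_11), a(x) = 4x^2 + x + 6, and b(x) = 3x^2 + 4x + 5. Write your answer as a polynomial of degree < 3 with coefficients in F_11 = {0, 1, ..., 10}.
a · b ≡ x^2 + x + 3 (mod f(x))

Multiply in F_11[x]: a(x)·b(x) = (4x^2 + x + 6)·(3x^2 + 4x + 5) = x^4 + 8x^3 + 9x^2 + 7x + 8. This has degree ≥ 3, so divide by f(x) over F_11: x^4 + 8x^3 + 9x^2 + 7x + 8 = (x + 1)·(x^3 + 7x^2 + x + 5) + (x^2 + x + 3). Hence a·b ≡ x^2 + x + 3 (mod f). (F_11[x]/(f) is a field with 11^3 = 1331 elements since f is irreducible of degree 3.)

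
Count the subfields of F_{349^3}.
F_{349^3} has 2 subfields

The subfields of F_{p^n} are exactly the fields F_{p^d} for d | n (each is the fixed field of the unique index-d subgroup of Gal(F_{p^n}/F_p) ≅ Z/nZ). The divisors of n = 3 are {1, 3}, giving 2 subfields: F_{349^1}, F_{349^3}.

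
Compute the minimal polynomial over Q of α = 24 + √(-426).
m_α(x) = x^2 - 48x + 1002

From α - 24 = √(-426), squaring gives (α - 24)^2 = -426, i.e. α^2 - 48α + 576 = -426, so α^2 - 48α + 1002 = 0. The discriminant of x^2 - 48x + 1002 is (-48)^2 - 4·(1002) = 2304 - 4008 = -1704, and 4·(-426) is not a perfect square in Q since -426 is squarefree and ≠ 1. Hence x^2 - 48x + 1002 is irreducible over Q and is the minimal polynomial of α.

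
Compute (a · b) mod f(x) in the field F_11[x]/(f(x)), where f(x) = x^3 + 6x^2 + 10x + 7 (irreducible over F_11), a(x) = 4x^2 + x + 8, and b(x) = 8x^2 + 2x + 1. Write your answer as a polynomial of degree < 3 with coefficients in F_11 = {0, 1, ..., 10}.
a · b ≡ 3x^2 + 2x + 8 (mod f(x))

Multiply in F_11[x]: a(x)·b(x) = (4x^2 + x + 8)·(8x^2 + 2x + 1) = 10x^4 + 5x^3 + 4x^2 + 6x + 8. This has degree ≥ 3, so divide by f(x) over F_11: 10x^4 + 5x^3 + 4x^2 + 6x + 8 = (10x)·(x^3 + 6x^2 + 10x + 7) + (3x^2 + 2x + 8). Hence a·b ≡ 3x^2 + 2x + 8 (mod f). (F_11[x]/(f) is a field with 11^3 = 1331 elements since f is irreducible of degree 3.)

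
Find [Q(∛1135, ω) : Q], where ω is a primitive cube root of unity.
[Q(∛1135, ω) : Q] = 6

[Q(∛1135):Q] = 3 (min poly x^3 - 1135, irreducible since 1135 is not a perfect cube). [Q(ω):Q] = 2 (min poly x^2 + x + 1). Since Q(∛1135) ⊂ R and ω ∉ R, we have ω ∉ Q(∛1135), so x^2 + x + 1 remains irreducible over Q(∛1135) and [Q(∛1135, ω) : Q(∛1135)] = 2. By the tower law, [Q(∛1135, ω) : Q] = 3 · 2 = 6. (In fact Q(∛1135, ω) is the splitting field of x^3 - 1135 over Q.)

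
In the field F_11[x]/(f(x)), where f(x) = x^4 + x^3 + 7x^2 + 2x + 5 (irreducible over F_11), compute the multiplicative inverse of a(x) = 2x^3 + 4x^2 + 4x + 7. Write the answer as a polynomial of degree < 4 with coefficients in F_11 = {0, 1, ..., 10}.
a(x)^(-1) ≡ 6x^3 + 10x^2 + 7x + 6 (mod f(x))

Since f is irreducible over F_11, F_11[x]/(f) is a field and a(x) ≠ 0 has an inverse. Apply the extended Euclidean algorithm to f(x) and a(x) in F_11[x]: f(x) = (6x + 5)·a(x) + (7x^2 + 6x + 3);  a(x) = (5x + 1)·(7x^2 + 6x + 3) + (5x + 4);  (7x^2 + 6x + 3) = (8x + 8)·(5x + 4) + (4). The last nonzero remainder is the constant 4 = gcd(f, a) in F_11. Back-substituting through the division chain expresses 4 = s(x)·a(x) + t(x)·f(x) with s(x) ≡ 2x^3 + 7x^2 + 6x + 2 (mod f), so (2x^3 + 7x^2 + 6x + 2)·a(x) ≡ 4 (mod f). Multiplying by 4^(-1) ≡ 3 in F_11 gives a(x)^(-1) ≡ 3·(2x^3 + 7x^2 + 6x + 2) ≡ 6x^3 + 10x^2 + 7x + 6 (mod f). Check: (2x^3 + 4x^2 + 4x + 7)·(6x^3 + 10x^2 + 7x + 6) = x^6 + x^4 + x^3 + x^2 + 7x + 9 ≡ 1 (mod x^4 + x^3 + 7x^2 + 2x + 5).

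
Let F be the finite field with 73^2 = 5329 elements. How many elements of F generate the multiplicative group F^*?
There are φ(5328) = 1728 primitive elements

F_q^* is cyclic of order q - 1 = 5328. A cyclic group of order m has exactly φ(m) generators. Here m = 5328 = 2^4 · 3^2 · 37, so the number of primitive elements is φ(5328) = 1728.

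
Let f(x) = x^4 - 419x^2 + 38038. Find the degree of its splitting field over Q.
[K : Q] = 4

Solving the quadratic in x^2: x^2 = (419 ± √(419^2 - 4·38038))/2 = (419 ± √23409)/2 = (419 ± 153)/2, giving x^2 = 286 or x^2 = 133. So f(x) = (x^2 - 286)(x^2 - 133) and the roots of f are ±√286, ±√133. Hence the splitting field is K = Q(√286, √133). Since 286 and 133 are distinct squarefree integers > 1, their product 38038 is not a perfect square, so √133 ∉ Q(√286). By the tower law [K:Q] = [Q(√286,√133):Q(√286)] · [Q(√286):Q] = 2 · 2 = 4.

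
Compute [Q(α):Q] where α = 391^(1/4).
[Q(α):Q] = 4

α is a root of x^4 - 391. By Eisenstein's criterion at the prime p = 17 (which divides the constant term 391 but p^2 = 289 does not, since 391 is squarefree), x^4 - 391 is irreducible over Q. Hence [Q(α):Q] = 4.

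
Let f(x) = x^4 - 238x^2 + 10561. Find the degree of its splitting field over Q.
[K : Q] = 4

Solving the quadratic in x^2: x^2 = (238 ± √(238^2 - 4·10561))/2 = (238 ± √14400)/2 = (238 ± 120)/2, giving x^2 = 59 or x^2 = 179. So f(x) = (x^2 - 59)(x^2 - 179) and the roots of f are ±√59, ±√179. Hence the splitting field is K = Q(√59, √179). Since 59 and 179 are distinct squarefree integers > 1, their product 10561 is not a perfect square, so √179 ∉ Q(√59). By the tower law [K:Q] = [Q(√59,√179):Q(√59)] · [Q(√59):Q] = 2 · 2 = 4.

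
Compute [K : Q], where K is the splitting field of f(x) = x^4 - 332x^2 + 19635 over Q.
[K : Q] = 4

Solving the quadratic in x^2: x^2 = (332 ± √(332^2 - 4·19635))/2 = (332 ± √31684)/2 = (332 ± 178)/2, giving x^2 = 77 or x^2 = 255. So f(x) = (x^2 - 77)(x^2 - 255) and the roots of f are ±√77, ±√255. Hence the splitting field is K = Q(√77, √255). Since 77 and 255 are distinct squarefree integers > 1, their product 19635 is not a perfect square, so √255 ∉ Q(√77). By the tower law [K:Q] = [Q(√77,√255):Q(√77)] · [Q(√77):Q] = 2 · 2 = 4.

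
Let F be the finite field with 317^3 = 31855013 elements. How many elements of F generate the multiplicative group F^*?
There are φ(31855012) = 13478400 primitive elements

F_q^* is cyclic of order q - 1 = 31855012. A cyclic group of order m has exactly φ(m) generators. Here m = 31855012 = 2^2 · 7 · 79 · 14401, so the number of primitive elements is φ(31855012) = 13478400.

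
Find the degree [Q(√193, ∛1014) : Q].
[Q(√193, ∛1014) : Q] = 6

Let L = Q(√193, ∛1014). Since Q(√193) ⊂ L and [Q(√193):Q] = 2, the tower law gives 2 | [L:Q]. Likewise Q(∛1014) ⊂ L with [Q(∛1014):Q] = 3 (because 1014 is not a perfect cube), so 3 | [L:Q]. As gcd(2,3) = 1, [L:Q] is divisible by 6. Conversely L is generated over Q by √193 and ∛1014, so [L:Q] ≤ 2·3 = 6. Therefore [Q(√193, ∛1014) : Q] = 6.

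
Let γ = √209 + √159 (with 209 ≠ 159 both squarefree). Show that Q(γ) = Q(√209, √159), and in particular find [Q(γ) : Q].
[Q(γ) : Q] = 4 (equivalently, Q(γ) = Q(√209, √159))

Obviously Q(γ) ⊆ Q(√209, √159), and [Q(√209, √159):Q] = 4 (since 209, 159 are distinct squarefree integers > 1 with 33231 not a perfect square). To show equality we compute the minimal polynomial of γ. From γ = √209 + √159: γ^2 = 209 + 2√(33231) + 159 = 368 + 2√(33231), so γ^2 - 368 = 2√(33231); squaring, (γ^2 - 368)^2 = 4·33231, i.e. γ^4 - 736γ^2 + 135424 - 132924 = 0, i.e. γ^4 - 736γ^2 + 2500 = 0. So γ is a root of x^4 - 736x^2 + 2500. This polynomial is irreducible over Q: it has no rational root (each ±√209 ± √159 is irrational), and any factorization into two quadratics over Q would force √(33231) ∈ Q (pairing opposite roots) or √209, √159 ∈ Q (other pairings), all impossible. Hence [Q(γ):Q] = 4 = [Q(√209, √159):Q], so Q(γ) = Q(√209, √159).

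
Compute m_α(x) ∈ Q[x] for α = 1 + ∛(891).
m_α(x) = x^3 - 3x^2 + 3x - 892

Set β = α - 1 = ∛(891), so β^3 = 891. Then (α - 1)^3 - 891 = 0, i.e. α is a root of g(x) = (x - 1)^3 - 891 = x^3 - 3x^2 + 3x - 892. Since g(x) = h(x - 1) where h(x) = x^3 - 891, and h is irreducible over Q (because 891 is not a perfect cube, so h has no rational root, and a monic cubic with no rational root is irreducible), g is also irreducible (irreducibility is preserved under the substitution x → x - 1). Hence m_α(x) = x^3 - 3x^2 + 3x - 892.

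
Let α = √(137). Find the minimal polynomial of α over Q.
m_α(x) = x^2 - 137

α satisfies α^2 - 137 = 0, so x^2 - 137 annihilates α. Since d = 137 is squarefree and ≠ 1, it is not a perfect square in Q, so x^2 - 137 has no rational root and is therefore irreducible over Q (a degree-2 polynomial over a field is irreducible iff it has no root). Hence m_α(x) = x^2 - 137.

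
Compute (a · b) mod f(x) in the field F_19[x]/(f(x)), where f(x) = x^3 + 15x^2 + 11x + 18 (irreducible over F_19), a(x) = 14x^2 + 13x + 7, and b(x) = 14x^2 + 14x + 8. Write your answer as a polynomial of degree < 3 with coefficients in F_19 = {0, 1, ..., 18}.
a · b ≡ 15x^2 + 4x + 2 (mod f(x))

Multiply in F_19[x]: a(x)·b(x) = (14x^2 + 13x + 7)·(14x^2 + 14x + 8) = 6x^4 + 17x^3 + 12x^2 + 12x + 18. This has degree ≥ 3, so divide by f(x) over F_19: 6x^4 + 17x^3 + 12x^2 + 12x + 18 = (6x + 3)·(x^3 + 15x^2 + 11x + 18) + (15x^2 + 4x + 2). Hence a·b ≡ 15x^2 + 4x + 2 (mod f). (F_19[x]/(f) is a field with 19^3 = 6859 elements since f is irreducible of degree 3.)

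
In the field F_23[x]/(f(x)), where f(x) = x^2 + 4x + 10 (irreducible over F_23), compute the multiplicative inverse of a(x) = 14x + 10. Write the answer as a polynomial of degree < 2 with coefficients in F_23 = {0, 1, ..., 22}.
a(x)^(-1) ≡ 11x (mod f(x))

Since f is irreducible over F_23, F_23[x]/(f) is a field and a(x) ≠ 0 has an inverse. Apply the extended Euclidean algorithm to f(x) and a(x) in F_23[x]: f(x) = (5x)·a(x) + (10). The last nonzero remainder is the constant 10 = gcd(f, a) in F_23. Back-substituting through the division chain expresses 10 = s(x)·a(x) + t(x)·f(x) with s(x) ≡ 18x (mod f), so (18x)·a(x) ≡ 10 (mod f). Multiplying by 10^(-1) ≡ 7 in F_23 gives a(x)^(-1) ≡ 7·(18x) ≡ 11x (mod f). Check: (14x + 10)·(11x) = 16x^2 + 18x ≡ 1 (mod x^2 + 4x + 10).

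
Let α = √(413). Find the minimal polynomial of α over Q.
m_α(x) = x^2 - 413

α satisfies α^2 - 413 = 0, so x^2 - 413 annihilates α. Since d = 413 is squarefree and ≠ 1, it is not a perfect square in Q, so x^2 - 413 has no rational root and is therefore irreducible over Q (a degree-2 polynomial over a field is irreducible iff it has no root). Hence m_α(x) = x^2 - 413.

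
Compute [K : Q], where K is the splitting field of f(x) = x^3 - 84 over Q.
[K : Q] = 6

The roots of x^3 - 84 are ∛84, ω∛84, ω^2∛84 where ω = e^(2πi/3) is a primitive cube root of unity, so K = Q(∛84, ω). Now [Q(∛84):Q] = 3 (since 84 is not a perfect cube, x^3 - 84 is irreducible) and [Q(ω):Q] = 2. Both 2 and 3 divide [K:Q], and [K:Q] ≤ 3·2 = 6, so [K:Q] = 6. (Equivalently: Q(∛84) ⊂ R but ω ∉ R, so [K : Q(∛84)] = 2.)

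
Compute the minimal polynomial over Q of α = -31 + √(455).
m_α(x) = x^2 + 62x + 506

From α + 31 = √(455), squaring gives (α + 31)^2 = 455, i.e. α^2 + 62α + 961 = 455, so α^2 + 62α + 506 = 0. The discriminant of x^2 + 62x + 506 is (62)^2 - 4·(506) = 3844 - 2024 = 1820, and 4·(455) is not a perfect square in Q since 455 is squarefree and ≠ 1. Hence x^2 + 62x + 506 is irreducible over Q and is the minimal polynomial of α.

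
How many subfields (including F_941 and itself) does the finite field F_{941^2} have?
F_{941^2} has 2 subfields

The subfields of F_{p^n} are exactly the fields F_{p^d} for d | n (each is the fixed field of the unique index-d subgroup of Gal(F_{p^n}/F_p) ≅ Z/nZ). The divisors of n = 2 are {1, 2}, giving 2 subfields: F_{941^1}, F_{941^2}.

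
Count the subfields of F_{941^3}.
F_{941^3} has 2 subfields

The subfields of F_{p^n} are exactly the fields F_{p^d} for d | n (each is the fixed field of the unique index-d subgroup of Gal(F_{p^n}/F_p) ≅ Z/nZ). The divisors of n = 3 are {1, 3}, giving 2 subfields: F_{941^1}, F_{941^3}.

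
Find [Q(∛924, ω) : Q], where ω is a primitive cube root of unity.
[Q(∛924, ω) : Q] = 6

[Q(∛924):Q] = 3 (min poly x^3 - 924, irreducible since 924 is not a perfect cube). [Q(ω):Q] = 2 (min poly x^2 + x + 1). Since Q(∛924) ⊂ R and ω ∉ R, we have ω ∉ Q(∛924), so x^2 + x + 1 remains irreducible over Q(∛924) and [Q(∛924, ω) : Q(∛924)] = 2. By the tower law, [Q(∛924, ω) : Q] = 3 · 2 = 6. (In fact Q(∛924, ω) is the splitting field of x^3 - 924 over Q.)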